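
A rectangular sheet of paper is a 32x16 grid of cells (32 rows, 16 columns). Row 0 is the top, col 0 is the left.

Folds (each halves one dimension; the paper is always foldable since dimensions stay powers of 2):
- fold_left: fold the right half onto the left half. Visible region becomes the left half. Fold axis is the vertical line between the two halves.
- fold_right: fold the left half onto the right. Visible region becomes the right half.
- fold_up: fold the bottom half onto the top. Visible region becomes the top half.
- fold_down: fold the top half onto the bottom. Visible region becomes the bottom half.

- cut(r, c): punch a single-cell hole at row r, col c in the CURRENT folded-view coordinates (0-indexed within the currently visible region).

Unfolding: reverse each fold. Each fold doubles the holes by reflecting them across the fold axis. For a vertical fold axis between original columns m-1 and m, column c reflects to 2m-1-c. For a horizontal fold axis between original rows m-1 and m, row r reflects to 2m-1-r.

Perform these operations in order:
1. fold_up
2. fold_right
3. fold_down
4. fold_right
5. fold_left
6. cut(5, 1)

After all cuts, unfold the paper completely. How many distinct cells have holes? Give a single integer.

Op 1 fold_up: fold axis h@16; visible region now rows[0,16) x cols[0,16) = 16x16
Op 2 fold_right: fold axis v@8; visible region now rows[0,16) x cols[8,16) = 16x8
Op 3 fold_down: fold axis h@8; visible region now rows[8,16) x cols[8,16) = 8x8
Op 4 fold_right: fold axis v@12; visible region now rows[8,16) x cols[12,16) = 8x4
Op 5 fold_left: fold axis v@14; visible region now rows[8,16) x cols[12,14) = 8x2
Op 6 cut(5, 1): punch at orig (13,13); cuts so far [(13, 13)]; region rows[8,16) x cols[12,14) = 8x2
Unfold 1 (reflect across v@14): 2 holes -> [(13, 13), (13, 14)]
Unfold 2 (reflect across v@12): 4 holes -> [(13, 9), (13, 10), (13, 13), (13, 14)]
Unfold 3 (reflect across h@8): 8 holes -> [(2, 9), (2, 10), (2, 13), (2, 14), (13, 9), (13, 10), (13, 13), (13, 14)]
Unfold 4 (reflect across v@8): 16 holes -> [(2, 1), (2, 2), (2, 5), (2, 6), (2, 9), (2, 10), (2, 13), (2, 14), (13, 1), (13, 2), (13, 5), (13, 6), (13, 9), (13, 10), (13, 13), (13, 14)]
Unfold 5 (reflect across h@16): 32 holes -> [(2, 1), (2, 2), (2, 5), (2, 6), (2, 9), (2, 10), (2, 13), (2, 14), (13, 1), (13, 2), (13, 5), (13, 6), (13, 9), (13, 10), (13, 13), (13, 14), (18, 1), (18, 2), (18, 5), (18, 6), (18, 9), (18, 10), (18, 13), (18, 14), (29, 1), (29, 2), (29, 5), (29, 6), (29, 9), (29, 10), (29, 13), (29, 14)]

Answer: 32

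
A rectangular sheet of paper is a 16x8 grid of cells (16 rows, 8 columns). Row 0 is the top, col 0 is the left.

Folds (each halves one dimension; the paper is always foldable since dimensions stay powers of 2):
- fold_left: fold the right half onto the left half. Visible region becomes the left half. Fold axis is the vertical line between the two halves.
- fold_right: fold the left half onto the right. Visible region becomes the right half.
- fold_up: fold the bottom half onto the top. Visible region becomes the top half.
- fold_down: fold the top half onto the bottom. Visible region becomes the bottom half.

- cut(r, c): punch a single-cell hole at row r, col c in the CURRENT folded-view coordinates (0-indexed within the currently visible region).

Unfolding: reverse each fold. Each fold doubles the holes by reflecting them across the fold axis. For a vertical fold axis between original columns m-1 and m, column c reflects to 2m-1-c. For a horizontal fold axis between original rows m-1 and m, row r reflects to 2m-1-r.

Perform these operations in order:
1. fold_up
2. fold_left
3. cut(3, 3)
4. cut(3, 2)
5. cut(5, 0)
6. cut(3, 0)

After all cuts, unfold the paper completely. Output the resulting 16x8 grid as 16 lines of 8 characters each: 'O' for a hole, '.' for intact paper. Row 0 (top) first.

Answer: ........
........
........
O.OOOO.O
........
O......O
........
........
........
........
O......O
........
O.OOOO.O
........
........
........

Derivation:
Op 1 fold_up: fold axis h@8; visible region now rows[0,8) x cols[0,8) = 8x8
Op 2 fold_left: fold axis v@4; visible region now rows[0,8) x cols[0,4) = 8x4
Op 3 cut(3, 3): punch at orig (3,3); cuts so far [(3, 3)]; region rows[0,8) x cols[0,4) = 8x4
Op 4 cut(3, 2): punch at orig (3,2); cuts so far [(3, 2), (3, 3)]; region rows[0,8) x cols[0,4) = 8x4
Op 5 cut(5, 0): punch at orig (5,0); cuts so far [(3, 2), (3, 3), (5, 0)]; region rows[0,8) x cols[0,4) = 8x4
Op 6 cut(3, 0): punch at orig (3,0); cuts so far [(3, 0), (3, 2), (3, 3), (5, 0)]; region rows[0,8) x cols[0,4) = 8x4
Unfold 1 (reflect across v@4): 8 holes -> [(3, 0), (3, 2), (3, 3), (3, 4), (3, 5), (3, 7), (5, 0), (5, 7)]
Unfold 2 (reflect across h@8): 16 holes -> [(3, 0), (3, 2), (3, 3), (3, 4), (3, 5), (3, 7), (5, 0), (5, 7), (10, 0), (10, 7), (12, 0), (12, 2), (12, 3), (12, 4), (12, 5), (12, 7)]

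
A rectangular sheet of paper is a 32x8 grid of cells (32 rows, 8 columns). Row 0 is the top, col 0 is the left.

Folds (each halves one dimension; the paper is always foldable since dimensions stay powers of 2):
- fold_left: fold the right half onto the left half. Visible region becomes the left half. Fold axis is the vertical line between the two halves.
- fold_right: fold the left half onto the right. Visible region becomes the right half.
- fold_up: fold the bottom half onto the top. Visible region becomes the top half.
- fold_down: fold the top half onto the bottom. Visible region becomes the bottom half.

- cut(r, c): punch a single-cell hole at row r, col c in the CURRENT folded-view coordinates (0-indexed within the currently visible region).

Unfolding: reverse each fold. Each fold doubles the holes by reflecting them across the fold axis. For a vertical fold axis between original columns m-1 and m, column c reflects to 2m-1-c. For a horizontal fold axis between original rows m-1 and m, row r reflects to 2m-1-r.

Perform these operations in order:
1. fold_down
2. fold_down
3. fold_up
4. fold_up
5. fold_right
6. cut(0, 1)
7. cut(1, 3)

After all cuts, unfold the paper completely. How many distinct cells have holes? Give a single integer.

Answer: 64

Derivation:
Op 1 fold_down: fold axis h@16; visible region now rows[16,32) x cols[0,8) = 16x8
Op 2 fold_down: fold axis h@24; visible region now rows[24,32) x cols[0,8) = 8x8
Op 3 fold_up: fold axis h@28; visible region now rows[24,28) x cols[0,8) = 4x8
Op 4 fold_up: fold axis h@26; visible region now rows[24,26) x cols[0,8) = 2x8
Op 5 fold_right: fold axis v@4; visible region now rows[24,26) x cols[4,8) = 2x4
Op 6 cut(0, 1): punch at orig (24,5); cuts so far [(24, 5)]; region rows[24,26) x cols[4,8) = 2x4
Op 7 cut(1, 3): punch at orig (25,7); cuts so far [(24, 5), (25, 7)]; region rows[24,26) x cols[4,8) = 2x4
Unfold 1 (reflect across v@4): 4 holes -> [(24, 2), (24, 5), (25, 0), (25, 7)]
Unfold 2 (reflect across h@26): 8 holes -> [(24, 2), (24, 5), (25, 0), (25, 7), (26, 0), (26, 7), (27, 2), (27, 5)]
Unfold 3 (reflect across h@28): 16 holes -> [(24, 2), (24, 5), (25, 0), (25, 7), (26, 0), (26, 7), (27, 2), (27, 5), (28, 2), (28, 5), (29, 0), (29, 7), (30, 0), (30, 7), (31, 2), (31, 5)]
Unfold 4 (reflect across h@24): 32 holes -> [(16, 2), (16, 5), (17, 0), (17, 7), (18, 0), (18, 7), (19, 2), (19, 5), (20, 2), (20, 5), (21, 0), (21, 7), (22, 0), (22, 7), (23, 2), (23, 5), (24, 2), (24, 5), (25, 0), (25, 7), (26, 0), (26, 7), (27, 2), (27, 5), (28, 2), (28, 5), (29, 0), (29, 7), (30, 0), (30, 7), (31, 2), (31, 5)]
Unfold 5 (reflect across h@16): 64 holes -> [(0, 2), (0, 5), (1, 0), (1, 7), (2, 0), (2, 7), (3, 2), (3, 5), (4, 2), (4, 5), (5, 0), (5, 7), (6, 0), (6, 7), (7, 2), (7, 5), (8, 2), (8, 5), (9, 0), (9, 7), (10, 0), (10, 7), (11, 2), (11, 5), (12, 2), (12, 5), (13, 0), (13, 7), (14, 0), (14, 7), (15, 2), (15, 5), (16, 2), (16, 5), (17, 0), (17, 7), (18, 0), (18, 7), (19, 2), (19, 5), (20, 2), (20, 5), (21, 0), (21, 7), (22, 0), (22, 7), (23, 2), (23, 5), (24, 2), (24, 5), (25, 0), (25, 7), (26, 0), (26, 7), (27, 2), (27, 5), (28, 2), (28, 5), (29, 0), (29, 7), (30, 0), (30, 7), (31, 2), (31, 5)]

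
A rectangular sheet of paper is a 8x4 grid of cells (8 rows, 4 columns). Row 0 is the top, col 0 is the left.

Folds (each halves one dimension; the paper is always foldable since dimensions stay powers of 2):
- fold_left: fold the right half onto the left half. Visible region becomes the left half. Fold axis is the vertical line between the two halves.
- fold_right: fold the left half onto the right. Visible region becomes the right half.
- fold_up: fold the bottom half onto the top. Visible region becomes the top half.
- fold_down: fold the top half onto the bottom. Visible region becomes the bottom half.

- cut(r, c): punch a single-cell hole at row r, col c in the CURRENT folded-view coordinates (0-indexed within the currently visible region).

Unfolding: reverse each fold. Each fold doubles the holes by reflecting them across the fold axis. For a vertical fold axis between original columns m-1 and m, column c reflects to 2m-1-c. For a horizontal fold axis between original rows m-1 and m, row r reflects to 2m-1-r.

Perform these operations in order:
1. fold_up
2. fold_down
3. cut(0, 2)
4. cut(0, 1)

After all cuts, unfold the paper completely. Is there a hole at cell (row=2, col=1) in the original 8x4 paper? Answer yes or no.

Op 1 fold_up: fold axis h@4; visible region now rows[0,4) x cols[0,4) = 4x4
Op 2 fold_down: fold axis h@2; visible region now rows[2,4) x cols[0,4) = 2x4
Op 3 cut(0, 2): punch at orig (2,2); cuts so far [(2, 2)]; region rows[2,4) x cols[0,4) = 2x4
Op 4 cut(0, 1): punch at orig (2,1); cuts so far [(2, 1), (2, 2)]; region rows[2,4) x cols[0,4) = 2x4
Unfold 1 (reflect across h@2): 4 holes -> [(1, 1), (1, 2), (2, 1), (2, 2)]
Unfold 2 (reflect across h@4): 8 holes -> [(1, 1), (1, 2), (2, 1), (2, 2), (5, 1), (5, 2), (6, 1), (6, 2)]
Holes: [(1, 1), (1, 2), (2, 1), (2, 2), (5, 1), (5, 2), (6, 1), (6, 2)]

Answer: yes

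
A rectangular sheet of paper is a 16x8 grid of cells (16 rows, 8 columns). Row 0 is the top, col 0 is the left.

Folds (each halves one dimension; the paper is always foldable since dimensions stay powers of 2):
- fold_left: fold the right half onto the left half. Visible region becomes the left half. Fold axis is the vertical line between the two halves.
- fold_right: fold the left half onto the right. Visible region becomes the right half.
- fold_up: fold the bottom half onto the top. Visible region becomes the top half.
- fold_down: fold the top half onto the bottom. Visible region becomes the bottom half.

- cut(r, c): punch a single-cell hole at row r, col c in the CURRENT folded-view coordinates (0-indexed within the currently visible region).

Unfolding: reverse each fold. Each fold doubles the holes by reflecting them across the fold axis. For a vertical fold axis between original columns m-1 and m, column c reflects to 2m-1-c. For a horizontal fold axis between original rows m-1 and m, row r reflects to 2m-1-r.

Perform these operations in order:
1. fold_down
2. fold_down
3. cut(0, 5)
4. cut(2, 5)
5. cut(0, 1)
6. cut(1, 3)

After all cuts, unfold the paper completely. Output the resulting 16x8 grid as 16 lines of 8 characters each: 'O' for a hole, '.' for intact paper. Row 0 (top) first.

Answer: ........
.....O..
...O....
.O...O..
.O...O..
...O....
.....O..
........
........
.....O..
...O....
.O...O..
.O...O..
...O....
.....O..
........

Derivation:
Op 1 fold_down: fold axis h@8; visible region now rows[8,16) x cols[0,8) = 8x8
Op 2 fold_down: fold axis h@12; visible region now rows[12,16) x cols[0,8) = 4x8
Op 3 cut(0, 5): punch at orig (12,5); cuts so far [(12, 5)]; region rows[12,16) x cols[0,8) = 4x8
Op 4 cut(2, 5): punch at orig (14,5); cuts so far [(12, 5), (14, 5)]; region rows[12,16) x cols[0,8) = 4x8
Op 5 cut(0, 1): punch at orig (12,1); cuts so far [(12, 1), (12, 5), (14, 5)]; region rows[12,16) x cols[0,8) = 4x8
Op 6 cut(1, 3): punch at orig (13,3); cuts so far [(12, 1), (12, 5), (13, 3), (14, 5)]; region rows[12,16) x cols[0,8) = 4x8
Unfold 1 (reflect across h@12): 8 holes -> [(9, 5), (10, 3), (11, 1), (11, 5), (12, 1), (12, 5), (13, 3), (14, 5)]
Unfold 2 (reflect across h@8): 16 holes -> [(1, 5), (2, 3), (3, 1), (3, 5), (4, 1), (4, 5), (5, 3), (6, 5), (9, 5), (10, 3), (11, 1), (11, 5), (12, 1), (12, 5), (13, 3), (14, 5)]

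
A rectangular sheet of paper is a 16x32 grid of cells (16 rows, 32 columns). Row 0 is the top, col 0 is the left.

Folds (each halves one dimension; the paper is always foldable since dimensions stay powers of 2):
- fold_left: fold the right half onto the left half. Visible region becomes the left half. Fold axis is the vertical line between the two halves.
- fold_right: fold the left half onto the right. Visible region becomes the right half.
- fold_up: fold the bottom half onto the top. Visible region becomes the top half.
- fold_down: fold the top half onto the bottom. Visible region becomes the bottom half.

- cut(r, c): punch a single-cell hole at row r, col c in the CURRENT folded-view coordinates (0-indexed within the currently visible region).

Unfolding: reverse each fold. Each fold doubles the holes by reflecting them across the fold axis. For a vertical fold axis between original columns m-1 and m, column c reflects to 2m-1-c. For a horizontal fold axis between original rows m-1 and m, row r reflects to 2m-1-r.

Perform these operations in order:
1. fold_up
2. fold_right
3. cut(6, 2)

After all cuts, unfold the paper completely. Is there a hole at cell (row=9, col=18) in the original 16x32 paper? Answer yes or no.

Op 1 fold_up: fold axis h@8; visible region now rows[0,8) x cols[0,32) = 8x32
Op 2 fold_right: fold axis v@16; visible region now rows[0,8) x cols[16,32) = 8x16
Op 3 cut(6, 2): punch at orig (6,18); cuts so far [(6, 18)]; region rows[0,8) x cols[16,32) = 8x16
Unfold 1 (reflect across v@16): 2 holes -> [(6, 13), (6, 18)]
Unfold 2 (reflect across h@8): 4 holes -> [(6, 13), (6, 18), (9, 13), (9, 18)]
Holes: [(6, 13), (6, 18), (9, 13), (9, 18)]

Answer: yes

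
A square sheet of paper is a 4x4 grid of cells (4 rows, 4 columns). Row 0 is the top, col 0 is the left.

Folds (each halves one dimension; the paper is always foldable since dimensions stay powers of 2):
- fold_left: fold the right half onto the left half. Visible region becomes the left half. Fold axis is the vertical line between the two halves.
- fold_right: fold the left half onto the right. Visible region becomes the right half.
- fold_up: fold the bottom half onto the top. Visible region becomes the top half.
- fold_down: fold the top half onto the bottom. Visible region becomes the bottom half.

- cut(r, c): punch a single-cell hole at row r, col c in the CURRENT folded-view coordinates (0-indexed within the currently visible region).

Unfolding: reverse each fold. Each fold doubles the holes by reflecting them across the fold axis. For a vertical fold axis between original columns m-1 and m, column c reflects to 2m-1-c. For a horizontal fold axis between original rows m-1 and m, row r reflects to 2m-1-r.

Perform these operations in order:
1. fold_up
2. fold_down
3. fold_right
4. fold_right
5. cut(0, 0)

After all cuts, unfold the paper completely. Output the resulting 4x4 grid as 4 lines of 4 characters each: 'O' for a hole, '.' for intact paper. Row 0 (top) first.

Answer: OOOO
OOOO
OOOO
OOOO

Derivation:
Op 1 fold_up: fold axis h@2; visible region now rows[0,2) x cols[0,4) = 2x4
Op 2 fold_down: fold axis h@1; visible region now rows[1,2) x cols[0,4) = 1x4
Op 3 fold_right: fold axis v@2; visible region now rows[1,2) x cols[2,4) = 1x2
Op 4 fold_right: fold axis v@3; visible region now rows[1,2) x cols[3,4) = 1x1
Op 5 cut(0, 0): punch at orig (1,3); cuts so far [(1, 3)]; region rows[1,2) x cols[3,4) = 1x1
Unfold 1 (reflect across v@3): 2 holes -> [(1, 2), (1, 3)]
Unfold 2 (reflect across v@2): 4 holes -> [(1, 0), (1, 1), (1, 2), (1, 3)]
Unfold 3 (reflect across h@1): 8 holes -> [(0, 0), (0, 1), (0, 2), (0, 3), (1, 0), (1, 1), (1, 2), (1, 3)]
Unfold 4 (reflect across h@2): 16 holes -> [(0, 0), (0, 1), (0, 2), (0, 3), (1, 0), (1, 1), (1, 2), (1, 3), (2, 0), (2, 1), (2, 2), (2, 3), (3, 0), (3, 1), (3, 2), (3, 3)]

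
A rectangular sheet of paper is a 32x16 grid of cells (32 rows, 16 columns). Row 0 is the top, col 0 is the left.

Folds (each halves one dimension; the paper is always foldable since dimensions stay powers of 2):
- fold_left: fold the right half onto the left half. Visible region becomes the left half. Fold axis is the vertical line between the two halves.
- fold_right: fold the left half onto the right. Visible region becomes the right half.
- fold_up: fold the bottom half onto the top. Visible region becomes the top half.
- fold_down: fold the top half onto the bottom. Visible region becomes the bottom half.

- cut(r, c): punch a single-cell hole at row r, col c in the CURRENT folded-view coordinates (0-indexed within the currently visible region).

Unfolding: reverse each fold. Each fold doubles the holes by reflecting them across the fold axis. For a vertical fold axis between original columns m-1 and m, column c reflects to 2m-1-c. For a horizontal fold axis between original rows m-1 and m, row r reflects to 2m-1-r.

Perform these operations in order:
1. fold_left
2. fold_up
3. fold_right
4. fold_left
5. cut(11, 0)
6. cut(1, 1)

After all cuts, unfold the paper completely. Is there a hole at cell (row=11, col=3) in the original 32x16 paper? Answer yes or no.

Answer: yes

Derivation:
Op 1 fold_left: fold axis v@8; visible region now rows[0,32) x cols[0,8) = 32x8
Op 2 fold_up: fold axis h@16; visible region now rows[0,16) x cols[0,8) = 16x8
Op 3 fold_right: fold axis v@4; visible region now rows[0,16) x cols[4,8) = 16x4
Op 4 fold_left: fold axis v@6; visible region now rows[0,16) x cols[4,6) = 16x2
Op 5 cut(11, 0): punch at orig (11,4); cuts so far [(11, 4)]; region rows[0,16) x cols[4,6) = 16x2
Op 6 cut(1, 1): punch at orig (1,5); cuts so far [(1, 5), (11, 4)]; region rows[0,16) x cols[4,6) = 16x2
Unfold 1 (reflect across v@6): 4 holes -> [(1, 5), (1, 6), (11, 4), (11, 7)]
Unfold 2 (reflect across v@4): 8 holes -> [(1, 1), (1, 2), (1, 5), (1, 6), (11, 0), (11, 3), (11, 4), (11, 7)]
Unfold 3 (reflect across h@16): 16 holes -> [(1, 1), (1, 2), (1, 5), (1, 6), (11, 0), (11, 3), (11, 4), (11, 7), (20, 0), (20, 3), (20, 4), (20, 7), (30, 1), (30, 2), (30, 5), (30, 6)]
Unfold 4 (reflect across v@8): 32 holes -> [(1, 1), (1, 2), (1, 5), (1, 6), (1, 9), (1, 10), (1, 13), (1, 14), (11, 0), (11, 3), (11, 4), (11, 7), (11, 8), (11, 11), (11, 12), (11, 15), (20, 0), (20, 3), (20, 4), (20, 7), (20, 8), (20, 11), (20, 12), (20, 15), (30, 1), (30, 2), (30, 5), (30, 6), (30, 9), (30, 10), (30, 13), (30, 14)]
Holes: [(1, 1), (1, 2), (1, 5), (1, 6), (1, 9), (1, 10), (1, 13), (1, 14), (11, 0), (11, 3), (11, 4), (11, 7), (11, 8), (11, 11), (11, 12), (11, 15), (20, 0), (20, 3), (20, 4), (20, 7), (20, 8), (20, 11), (20, 12), (20, 15), (30, 1), (30, 2), (30, 5), (30, 6), (30, 9), (30, 10), (30, 13), (30, 14)]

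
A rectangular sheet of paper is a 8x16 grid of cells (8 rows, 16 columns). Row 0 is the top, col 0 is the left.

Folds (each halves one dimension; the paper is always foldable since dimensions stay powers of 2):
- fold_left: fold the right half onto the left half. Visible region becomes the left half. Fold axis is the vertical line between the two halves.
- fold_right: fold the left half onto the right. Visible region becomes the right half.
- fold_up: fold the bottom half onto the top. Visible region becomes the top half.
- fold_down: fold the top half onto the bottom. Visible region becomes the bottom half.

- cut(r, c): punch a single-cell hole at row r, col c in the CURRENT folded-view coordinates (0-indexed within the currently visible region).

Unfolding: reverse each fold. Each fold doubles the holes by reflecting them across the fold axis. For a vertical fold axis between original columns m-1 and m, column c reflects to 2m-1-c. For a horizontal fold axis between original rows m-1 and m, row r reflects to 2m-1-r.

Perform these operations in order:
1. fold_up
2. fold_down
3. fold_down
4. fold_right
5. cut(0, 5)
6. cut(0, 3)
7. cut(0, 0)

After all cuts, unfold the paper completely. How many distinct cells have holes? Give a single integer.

Answer: 48

Derivation:
Op 1 fold_up: fold axis h@4; visible region now rows[0,4) x cols[0,16) = 4x16
Op 2 fold_down: fold axis h@2; visible region now rows[2,4) x cols[0,16) = 2x16
Op 3 fold_down: fold axis h@3; visible region now rows[3,4) x cols[0,16) = 1x16
Op 4 fold_right: fold axis v@8; visible region now rows[3,4) x cols[8,16) = 1x8
Op 5 cut(0, 5): punch at orig (3,13); cuts so far [(3, 13)]; region rows[3,4) x cols[8,16) = 1x8
Op 6 cut(0, 3): punch at orig (3,11); cuts so far [(3, 11), (3, 13)]; region rows[3,4) x cols[8,16) = 1x8
Op 7 cut(0, 0): punch at orig (3,8); cuts so far [(3, 8), (3, 11), (3, 13)]; region rows[3,4) x cols[8,16) = 1x8
Unfold 1 (reflect across v@8): 6 holes -> [(3, 2), (3, 4), (3, 7), (3, 8), (3, 11), (3, 13)]
Unfold 2 (reflect across h@3): 12 holes -> [(2, 2), (2, 4), (2, 7), (2, 8), (2, 11), (2, 13), (3, 2), (3, 4), (3, 7), (3, 8), (3, 11), (3, 13)]
Unfold 3 (reflect across h@2): 24 holes -> [(0, 2), (0, 4), (0, 7), (0, 8), (0, 11), (0, 13), (1, 2), (1, 4), (1, 7), (1, 8), (1, 11), (1, 13), (2, 2), (2, 4), (2, 7), (2, 8), (2, 11), (2, 13), (3, 2), (3, 4), (3, 7), (3, 8), (3, 11), (3, 13)]
Unfold 4 (reflect across h@4): 48 holes -> [(0, 2), (0, 4), (0, 7), (0, 8), (0, 11), (0, 13), (1, 2), (1, 4), (1, 7), (1, 8), (1, 11), (1, 13), (2, 2), (2, 4), (2, 7), (2, 8), (2, 11), (2, 13), (3, 2), (3, 4), (3, 7), (3, 8), (3, 11), (3, 13), (4, 2), (4, 4), (4, 7), (4, 8), (4, 11), (4, 13), (5, 2), (5, 4), (5, 7), (5, 8), (5, 11), (5, 13), (6, 2), (6, 4), (6, 7), (6, 8), (6, 11), (6, 13), (7, 2), (7, 4), (7, 7), (7, 8), (7, 11), (7, 13)]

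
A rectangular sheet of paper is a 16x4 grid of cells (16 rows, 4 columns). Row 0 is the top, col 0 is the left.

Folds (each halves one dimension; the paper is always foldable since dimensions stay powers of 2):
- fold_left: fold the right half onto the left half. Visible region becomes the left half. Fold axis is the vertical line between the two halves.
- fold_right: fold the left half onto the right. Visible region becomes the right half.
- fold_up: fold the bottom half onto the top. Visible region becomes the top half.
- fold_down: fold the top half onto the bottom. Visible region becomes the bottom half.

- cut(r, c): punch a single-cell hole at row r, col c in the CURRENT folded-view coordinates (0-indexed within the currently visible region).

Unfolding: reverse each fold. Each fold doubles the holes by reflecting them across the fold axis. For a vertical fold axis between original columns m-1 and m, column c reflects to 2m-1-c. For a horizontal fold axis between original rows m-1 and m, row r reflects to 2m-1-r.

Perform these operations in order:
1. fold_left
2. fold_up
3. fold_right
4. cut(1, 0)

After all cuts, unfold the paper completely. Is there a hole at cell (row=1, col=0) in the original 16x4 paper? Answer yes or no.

Answer: yes

Derivation:
Op 1 fold_left: fold axis v@2; visible region now rows[0,16) x cols[0,2) = 16x2
Op 2 fold_up: fold axis h@8; visible region now rows[0,8) x cols[0,2) = 8x2
Op 3 fold_right: fold axis v@1; visible region now rows[0,8) x cols[1,2) = 8x1
Op 4 cut(1, 0): punch at orig (1,1); cuts so far [(1, 1)]; region rows[0,8) x cols[1,2) = 8x1
Unfold 1 (reflect across v@1): 2 holes -> [(1, 0), (1, 1)]
Unfold 2 (reflect across h@8): 4 holes -> [(1, 0), (1, 1), (14, 0), (14, 1)]
Unfold 3 (reflect across v@2): 8 holes -> [(1, 0), (1, 1), (1, 2), (1, 3), (14, 0), (14, 1), (14, 2), (14, 3)]
Holes: [(1, 0), (1, 1), (1, 2), (1, 3), (14, 0), (14, 1), (14, 2), (14, 3)]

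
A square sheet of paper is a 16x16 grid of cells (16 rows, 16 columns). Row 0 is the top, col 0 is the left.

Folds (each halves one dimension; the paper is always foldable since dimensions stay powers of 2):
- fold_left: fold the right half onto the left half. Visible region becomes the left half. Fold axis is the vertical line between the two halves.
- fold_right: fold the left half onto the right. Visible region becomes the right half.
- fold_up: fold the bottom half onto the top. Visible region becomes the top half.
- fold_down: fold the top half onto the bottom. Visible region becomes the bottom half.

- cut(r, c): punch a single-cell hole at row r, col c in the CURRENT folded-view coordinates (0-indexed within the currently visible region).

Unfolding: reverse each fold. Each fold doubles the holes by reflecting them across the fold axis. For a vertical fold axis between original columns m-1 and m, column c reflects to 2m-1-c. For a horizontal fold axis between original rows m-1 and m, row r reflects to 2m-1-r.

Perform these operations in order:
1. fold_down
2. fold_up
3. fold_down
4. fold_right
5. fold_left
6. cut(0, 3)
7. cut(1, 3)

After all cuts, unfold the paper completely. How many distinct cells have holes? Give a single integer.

Op 1 fold_down: fold axis h@8; visible region now rows[8,16) x cols[0,16) = 8x16
Op 2 fold_up: fold axis h@12; visible region now rows[8,12) x cols[0,16) = 4x16
Op 3 fold_down: fold axis h@10; visible region now rows[10,12) x cols[0,16) = 2x16
Op 4 fold_right: fold axis v@8; visible region now rows[10,12) x cols[8,16) = 2x8
Op 5 fold_left: fold axis v@12; visible region now rows[10,12) x cols[8,12) = 2x4
Op 6 cut(0, 3): punch at orig (10,11); cuts so far [(10, 11)]; region rows[10,12) x cols[8,12) = 2x4
Op 7 cut(1, 3): punch at orig (11,11); cuts so far [(10, 11), (11, 11)]; region rows[10,12) x cols[8,12) = 2x4
Unfold 1 (reflect across v@12): 4 holes -> [(10, 11), (10, 12), (11, 11), (11, 12)]
Unfold 2 (reflect across v@8): 8 holes -> [(10, 3), (10, 4), (10, 11), (10, 12), (11, 3), (11, 4), (11, 11), (11, 12)]
Unfold 3 (reflect across h@10): 16 holes -> [(8, 3), (8, 4), (8, 11), (8, 12), (9, 3), (9, 4), (9, 11), (9, 12), (10, 3), (10, 4), (10, 11), (10, 12), (11, 3), (11, 4), (11, 11), (11, 12)]
Unfold 4 (reflect across h@12): 32 holes -> [(8, 3), (8, 4), (8, 11), (8, 12), (9, 3), (9, 4), (9, 11), (9, 12), (10, 3), (10, 4), (10, 11), (10, 12), (11, 3), (11, 4), (11, 11), (11, 12), (12, 3), (12, 4), (12, 11), (12, 12), (13, 3), (13, 4), (13, 11), (13, 12), (14, 3), (14, 4), (14, 11), (14, 12), (15, 3), (15, 4), (15, 11), (15, 12)]
Unfold 5 (reflect across h@8): 64 holes -> [(0, 3), (0, 4), (0, 11), (0, 12), (1, 3), (1, 4), (1, 11), (1, 12), (2, 3), (2, 4), (2, 11), (2, 12), (3, 3), (3, 4), (3, 11), (3, 12), (4, 3), (4, 4), (4, 11), (4, 12), (5, 3), (5, 4), (5, 11), (5, 12), (6, 3), (6, 4), (6, 11), (6, 12), (7, 3), (7, 4), (7, 11), (7, 12), (8, 3), (8, 4), (8, 11), (8, 12), (9, 3), (9, 4), (9, 11), (9, 12), (10, 3), (10, 4), (10, 11), (10, 12), (11, 3), (11, 4), (11, 11), (11, 12), (12, 3), (12, 4), (12, 11), (12, 12), (13, 3), (13, 4), (13, 11), (13, 12), (14, 3), (14, 4), (14, 11), (14, 12), (15, 3), (15, 4), (15, 11), (15, 12)]

Answer: 64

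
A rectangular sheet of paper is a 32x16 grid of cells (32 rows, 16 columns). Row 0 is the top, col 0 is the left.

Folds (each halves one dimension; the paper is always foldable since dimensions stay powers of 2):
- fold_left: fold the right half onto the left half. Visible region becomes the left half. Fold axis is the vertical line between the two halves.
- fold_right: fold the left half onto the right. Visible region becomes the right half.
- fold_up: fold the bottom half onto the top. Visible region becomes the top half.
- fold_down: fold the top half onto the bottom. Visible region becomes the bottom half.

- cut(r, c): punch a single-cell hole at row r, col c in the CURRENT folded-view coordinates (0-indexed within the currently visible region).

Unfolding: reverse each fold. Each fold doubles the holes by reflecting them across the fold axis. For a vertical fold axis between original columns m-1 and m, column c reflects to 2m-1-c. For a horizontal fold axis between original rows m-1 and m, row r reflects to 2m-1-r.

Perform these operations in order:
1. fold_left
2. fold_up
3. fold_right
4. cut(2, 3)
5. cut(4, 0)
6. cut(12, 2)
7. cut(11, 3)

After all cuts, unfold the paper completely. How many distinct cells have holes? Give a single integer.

Answer: 32

Derivation:
Op 1 fold_left: fold axis v@8; visible region now rows[0,32) x cols[0,8) = 32x8
Op 2 fold_up: fold axis h@16; visible region now rows[0,16) x cols[0,8) = 16x8
Op 3 fold_right: fold axis v@4; visible region now rows[0,16) x cols[4,8) = 16x4
Op 4 cut(2, 3): punch at orig (2,7); cuts so far [(2, 7)]; region rows[0,16) x cols[4,8) = 16x4
Op 5 cut(4, 0): punch at orig (4,4); cuts so far [(2, 7), (4, 4)]; region rows[0,16) x cols[4,8) = 16x4
Op 6 cut(12, 2): punch at orig (12,6); cuts so far [(2, 7), (4, 4), (12, 6)]; region rows[0,16) x cols[4,8) = 16x4
Op 7 cut(11, 3): punch at orig (11,7); cuts so far [(2, 7), (4, 4), (11, 7), (12, 6)]; region rows[0,16) x cols[4,8) = 16x4
Unfold 1 (reflect across v@4): 8 holes -> [(2, 0), (2, 7), (4, 3), (4, 4), (11, 0), (11, 7), (12, 1), (12, 6)]
Unfold 2 (reflect across h@16): 16 holes -> [(2, 0), (2, 7), (4, 3), (4, 4), (11, 0), (11, 7), (12, 1), (12, 6), (19, 1), (19, 6), (20, 0), (20, 7), (27, 3), (27, 4), (29, 0), (29, 7)]
Unfold 3 (reflect across v@8): 32 holes -> [(2, 0), (2, 7), (2, 8), (2, 15), (4, 3), (4, 4), (4, 11), (4, 12), (11, 0), (11, 7), (11, 8), (11, 15), (12, 1), (12, 6), (12, 9), (12, 14), (19, 1), (19, 6), (19, 9), (19, 14), (20, 0), (20, 7), (20, 8), (20, 15), (27, 3), (27, 4), (27, 11), (27, 12), (29, 0), (29, 7), (29, 8), (29, 15)]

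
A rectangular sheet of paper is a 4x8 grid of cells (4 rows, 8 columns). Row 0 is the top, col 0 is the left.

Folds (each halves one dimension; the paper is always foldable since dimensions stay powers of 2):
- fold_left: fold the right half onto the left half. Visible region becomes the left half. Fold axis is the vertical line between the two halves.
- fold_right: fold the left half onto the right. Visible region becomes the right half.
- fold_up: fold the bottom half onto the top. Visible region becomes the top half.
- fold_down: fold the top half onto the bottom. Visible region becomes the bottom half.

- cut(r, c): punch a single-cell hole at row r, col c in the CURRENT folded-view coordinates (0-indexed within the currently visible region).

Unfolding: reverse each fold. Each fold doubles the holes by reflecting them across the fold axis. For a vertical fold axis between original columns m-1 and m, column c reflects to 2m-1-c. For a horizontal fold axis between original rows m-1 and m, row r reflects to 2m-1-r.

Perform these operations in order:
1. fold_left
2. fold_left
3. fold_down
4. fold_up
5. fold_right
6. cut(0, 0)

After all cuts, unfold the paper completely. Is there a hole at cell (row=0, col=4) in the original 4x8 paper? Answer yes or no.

Answer: yes

Derivation:
Op 1 fold_left: fold axis v@4; visible region now rows[0,4) x cols[0,4) = 4x4
Op 2 fold_left: fold axis v@2; visible region now rows[0,4) x cols[0,2) = 4x2
Op 3 fold_down: fold axis h@2; visible region now rows[2,4) x cols[0,2) = 2x2
Op 4 fold_up: fold axis h@3; visible region now rows[2,3) x cols[0,2) = 1x2
Op 5 fold_right: fold axis v@1; visible region now rows[2,3) x cols[1,2) = 1x1
Op 6 cut(0, 0): punch at orig (2,1); cuts so far [(2, 1)]; region rows[2,3) x cols[1,2) = 1x1
Unfold 1 (reflect across v@1): 2 holes -> [(2, 0), (2, 1)]
Unfold 2 (reflect across h@3): 4 holes -> [(2, 0), (2, 1), (3, 0), (3, 1)]
Unfold 3 (reflect across h@2): 8 holes -> [(0, 0), (0, 1), (1, 0), (1, 1), (2, 0), (2, 1), (3, 0), (3, 1)]
Unfold 4 (reflect across v@2): 16 holes -> [(0, 0), (0, 1), (0, 2), (0, 3), (1, 0), (1, 1), (1, 2), (1, 3), (2, 0), (2, 1), (2, 2), (2, 3), (3, 0), (3, 1), (3, 2), (3, 3)]
Unfold 5 (reflect across v@4): 32 holes -> [(0, 0), (0, 1), (0, 2), (0, 3), (0, 4), (0, 5), (0, 6), (0, 7), (1, 0), (1, 1), (1, 2), (1, 3), (1, 4), (1, 5), (1, 6), (1, 7), (2, 0), (2, 1), (2, 2), (2, 3), (2, 4), (2, 5), (2, 6), (2, 7), (3, 0), (3, 1), (3, 2), (3, 3), (3, 4), (3, 5), (3, 6), (3, 7)]
Holes: [(0, 0), (0, 1), (0, 2), (0, 3), (0, 4), (0, 5), (0, 6), (0, 7), (1, 0), (1, 1), (1, 2), (1, 3), (1, 4), (1, 5), (1, 6), (1, 7), (2, 0), (2, 1), (2, 2), (2, 3), (2, 4), (2, 5), (2, 6), (2, 7), (3, 0), (3, 1), (3, 2), (3, 3), (3, 4), (3, 5), (3, 6), (3, 7)]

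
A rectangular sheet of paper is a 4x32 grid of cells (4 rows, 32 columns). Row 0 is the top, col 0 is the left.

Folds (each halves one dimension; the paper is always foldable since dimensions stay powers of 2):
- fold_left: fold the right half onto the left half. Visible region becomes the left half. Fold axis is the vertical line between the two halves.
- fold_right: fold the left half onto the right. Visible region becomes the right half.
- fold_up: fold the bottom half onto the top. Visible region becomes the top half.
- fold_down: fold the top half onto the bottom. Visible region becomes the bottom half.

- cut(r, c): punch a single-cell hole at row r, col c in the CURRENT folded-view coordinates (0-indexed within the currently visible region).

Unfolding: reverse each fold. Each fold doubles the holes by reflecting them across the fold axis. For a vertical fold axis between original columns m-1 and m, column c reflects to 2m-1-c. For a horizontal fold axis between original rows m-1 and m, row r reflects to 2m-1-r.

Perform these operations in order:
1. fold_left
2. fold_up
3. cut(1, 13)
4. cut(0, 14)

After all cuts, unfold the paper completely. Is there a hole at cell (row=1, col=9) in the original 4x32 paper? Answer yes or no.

Op 1 fold_left: fold axis v@16; visible region now rows[0,4) x cols[0,16) = 4x16
Op 2 fold_up: fold axis h@2; visible region now rows[0,2) x cols[0,16) = 2x16
Op 3 cut(1, 13): punch at orig (1,13); cuts so far [(1, 13)]; region rows[0,2) x cols[0,16) = 2x16
Op 4 cut(0, 14): punch at orig (0,14); cuts so far [(0, 14), (1, 13)]; region rows[0,2) x cols[0,16) = 2x16
Unfold 1 (reflect across h@2): 4 holes -> [(0, 14), (1, 13), (2, 13), (3, 14)]
Unfold 2 (reflect across v@16): 8 holes -> [(0, 14), (0, 17), (1, 13), (1, 18), (2, 13), (2, 18), (3, 14), (3, 17)]
Holes: [(0, 14), (0, 17), (1, 13), (1, 18), (2, 13), (2, 18), (3, 14), (3, 17)]

Answer: no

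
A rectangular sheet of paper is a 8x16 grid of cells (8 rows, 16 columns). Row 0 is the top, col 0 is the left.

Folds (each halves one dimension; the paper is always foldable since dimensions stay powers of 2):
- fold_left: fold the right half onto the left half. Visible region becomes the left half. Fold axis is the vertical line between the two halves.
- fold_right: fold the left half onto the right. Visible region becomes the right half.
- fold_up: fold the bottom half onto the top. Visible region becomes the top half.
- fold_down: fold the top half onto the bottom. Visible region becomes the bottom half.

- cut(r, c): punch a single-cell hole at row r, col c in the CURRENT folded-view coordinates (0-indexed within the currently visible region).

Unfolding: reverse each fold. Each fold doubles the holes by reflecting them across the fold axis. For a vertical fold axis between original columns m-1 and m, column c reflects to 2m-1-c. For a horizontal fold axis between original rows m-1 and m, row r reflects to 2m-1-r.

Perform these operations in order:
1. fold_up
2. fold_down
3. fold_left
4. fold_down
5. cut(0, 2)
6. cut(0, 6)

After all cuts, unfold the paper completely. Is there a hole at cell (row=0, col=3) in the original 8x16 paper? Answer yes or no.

Op 1 fold_up: fold axis h@4; visible region now rows[0,4) x cols[0,16) = 4x16
Op 2 fold_down: fold axis h@2; visible region now rows[2,4) x cols[0,16) = 2x16
Op 3 fold_left: fold axis v@8; visible region now rows[2,4) x cols[0,8) = 2x8
Op 4 fold_down: fold axis h@3; visible region now rows[3,4) x cols[0,8) = 1x8
Op 5 cut(0, 2): punch at orig (3,2); cuts so far [(3, 2)]; region rows[3,4) x cols[0,8) = 1x8
Op 6 cut(0, 6): punch at orig (3,6); cuts so far [(3, 2), (3, 6)]; region rows[3,4) x cols[0,8) = 1x8
Unfold 1 (reflect across h@3): 4 holes -> [(2, 2), (2, 6), (3, 2), (3, 6)]
Unfold 2 (reflect across v@8): 8 holes -> [(2, 2), (2, 6), (2, 9), (2, 13), (3, 2), (3, 6), (3, 9), (3, 13)]
Unfold 3 (reflect across h@2): 16 holes -> [(0, 2), (0, 6), (0, 9), (0, 13), (1, 2), (1, 6), (1, 9), (1, 13), (2, 2), (2, 6), (2, 9), (2, 13), (3, 2), (3, 6), (3, 9), (3, 13)]
Unfold 4 (reflect across h@4): 32 holes -> [(0, 2), (0, 6), (0, 9), (0, 13), (1, 2), (1, 6), (1, 9), (1, 13), (2, 2), (2, 6), (2, 9), (2, 13), (3, 2), (3, 6), (3, 9), (3, 13), (4, 2), (4, 6), (4, 9), (4, 13), (5, 2), (5, 6), (5, 9), (5, 13), (6, 2), (6, 6), (6, 9), (6, 13), (7, 2), (7, 6), (7, 9), (7, 13)]
Holes: [(0, 2), (0, 6), (0, 9), (0, 13), (1, 2), (1, 6), (1, 9), (1, 13), (2, 2), (2, 6), (2, 9), (2, 13), (3, 2), (3, 6), (3, 9), (3, 13), (4, 2), (4, 6), (4, 9), (4, 13), (5, 2), (5, 6), (5, 9), (5, 13), (6, 2), (6, 6), (6, 9), (6, 13), (7, 2), (7, 6), (7, 9), (7, 13)]

Answer: no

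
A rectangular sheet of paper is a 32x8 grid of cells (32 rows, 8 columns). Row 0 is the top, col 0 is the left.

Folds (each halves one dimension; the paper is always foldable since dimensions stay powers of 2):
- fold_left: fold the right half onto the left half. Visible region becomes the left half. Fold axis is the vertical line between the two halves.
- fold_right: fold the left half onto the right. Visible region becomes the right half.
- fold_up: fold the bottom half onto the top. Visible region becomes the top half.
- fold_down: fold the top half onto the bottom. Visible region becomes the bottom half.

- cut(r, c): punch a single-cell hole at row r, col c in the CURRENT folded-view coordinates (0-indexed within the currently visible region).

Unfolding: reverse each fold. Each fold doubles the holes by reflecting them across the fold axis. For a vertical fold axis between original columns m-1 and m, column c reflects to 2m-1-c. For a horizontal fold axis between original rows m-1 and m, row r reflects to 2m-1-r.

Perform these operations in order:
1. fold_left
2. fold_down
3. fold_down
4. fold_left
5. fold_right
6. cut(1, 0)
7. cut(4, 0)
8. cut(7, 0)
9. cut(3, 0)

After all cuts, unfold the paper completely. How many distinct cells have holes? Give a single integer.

Op 1 fold_left: fold axis v@4; visible region now rows[0,32) x cols[0,4) = 32x4
Op 2 fold_down: fold axis h@16; visible region now rows[16,32) x cols[0,4) = 16x4
Op 3 fold_down: fold axis h@24; visible region now rows[24,32) x cols[0,4) = 8x4
Op 4 fold_left: fold axis v@2; visible region now rows[24,32) x cols[0,2) = 8x2
Op 5 fold_right: fold axis v@1; visible region now rows[24,32) x cols[1,2) = 8x1
Op 6 cut(1, 0): punch at orig (25,1); cuts so far [(25, 1)]; region rows[24,32) x cols[1,2) = 8x1
Op 7 cut(4, 0): punch at orig (28,1); cuts so far [(25, 1), (28, 1)]; region rows[24,32) x cols[1,2) = 8x1
Op 8 cut(7, 0): punch at orig (31,1); cuts so far [(25, 1), (28, 1), (31, 1)]; region rows[24,32) x cols[1,2) = 8x1
Op 9 cut(3, 0): punch at orig (27,1); cuts so far [(25, 1), (27, 1), (28, 1), (31, 1)]; region rows[24,32) x cols[1,2) = 8x1
Unfold 1 (reflect across v@1): 8 holes -> [(25, 0), (25, 1), (27, 0), (27, 1), (28, 0), (28, 1), (31, 0), (31, 1)]
Unfold 2 (reflect across v@2): 16 holes -> [(25, 0), (25, 1), (25, 2), (25, 3), (27, 0), (27, 1), (27, 2), (27, 3), (28, 0), (28, 1), (28, 2), (28, 3), (31, 0), (31, 1), (31, 2), (31, 3)]
Unfold 3 (reflect across h@24): 32 holes -> [(16, 0), (16, 1), (16, 2), (16, 3), (19, 0), (19, 1), (19, 2), (19, 3), (20, 0), (20, 1), (20, 2), (20, 3), (22, 0), (22, 1), (22, 2), (22, 3), (25, 0), (25, 1), (25, 2), (25, 3), (27, 0), (27, 1), (27, 2), (27, 3), (28, 0), (28, 1), (28, 2), (28, 3), (31, 0), (31, 1), (31, 2), (31, 3)]
Unfold 4 (reflect across h@16): 64 holes -> [(0, 0), (0, 1), (0, 2), (0, 3), (3, 0), (3, 1), (3, 2), (3, 3), (4, 0), (4, 1), (4, 2), (4, 3), (6, 0), (6, 1), (6, 2), (6, 3), (9, 0), (9, 1), (9, 2), (9, 3), (11, 0), (11, 1), (11, 2), (11, 3), (12, 0), (12, 1), (12, 2), (12, 3), (15, 0), (15, 1), (15, 2), (15, 3), (16, 0), (16, 1), (16, 2), (16, 3), (19, 0), (19, 1), (19, 2), (19, 3), (20, 0), (20, 1), (20, 2), (20, 3), (22, 0), (22, 1), (22, 2), (22, 3), (25, 0), (25, 1), (25, 2), (25, 3), (27, 0), (27, 1), (27, 2), (27, 3), (28, 0), (28, 1), (28, 2), (28, 3), (31, 0), (31, 1), (31, 2), (31, 3)]
Unfold 5 (reflect across v@4): 128 holes -> [(0, 0), (0, 1), (0, 2), (0, 3), (0, 4), (0, 5), (0, 6), (0, 7), (3, 0), (3, 1), (3, 2), (3, 3), (3, 4), (3, 5), (3, 6), (3, 7), (4, 0), (4, 1), (4, 2), (4, 3), (4, 4), (4, 5), (4, 6), (4, 7), (6, 0), (6, 1), (6, 2), (6, 3), (6, 4), (6, 5), (6, 6), (6, 7), (9, 0), (9, 1), (9, 2), (9, 3), (9, 4), (9, 5), (9, 6), (9, 7), (11, 0), (11, 1), (11, 2), (11, 3), (11, 4), (11, 5), (11, 6), (11, 7), (12, 0), (12, 1), (12, 2), (12, 3), (12, 4), (12, 5), (12, 6), (12, 7), (15, 0), (15, 1), (15, 2), (15, 3), (15, 4), (15, 5), (15, 6), (15, 7), (16, 0), (16, 1), (16, 2), (16, 3), (16, 4), (16, 5), (16, 6), (16, 7), (19, 0), (19, 1), (19, 2), (19, 3), (19, 4), (19, 5), (19, 6), (19, 7), (20, 0), (20, 1), (20, 2), (20, 3), (20, 4), (20, 5), (20, 6), (20, 7), (22, 0), (22, 1), (22, 2), (22, 3), (22, 4), (22, 5), (22, 6), (22, 7), (25, 0), (25, 1), (25, 2), (25, 3), (25, 4), (25, 5), (25, 6), (25, 7), (27, 0), (27, 1), (27, 2), (27, 3), (27, 4), (27, 5), (27, 6), (27, 7), (28, 0), (28, 1), (28, 2), (28, 3), (28, 4), (28, 5), (28, 6), (28, 7), (31, 0), (31, 1), (31, 2), (31, 3), (31, 4), (31, 5), (31, 6), (31, 7)]

Answer: 128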